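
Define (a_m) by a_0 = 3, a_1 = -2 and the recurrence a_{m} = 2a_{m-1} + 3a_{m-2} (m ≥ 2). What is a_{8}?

The ordinary generating function has denominator 1 - 2y - 3y^2.
Iterating the recurrence: a_0,…,a_{8} = 3, -2, 5, 4, 23, 58, 185, 544, 1643.

1643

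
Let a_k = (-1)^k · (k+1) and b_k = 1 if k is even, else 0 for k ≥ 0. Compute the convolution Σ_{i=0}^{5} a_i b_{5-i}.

This is [x^5] in the product of the two ordinary generating functions.
Σ = 1·0 − 2·1 + 3·0 − 4·1 + 5·0 − 6·1 = -12.

-12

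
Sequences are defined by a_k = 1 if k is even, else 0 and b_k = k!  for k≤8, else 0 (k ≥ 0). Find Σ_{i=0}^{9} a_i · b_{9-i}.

Write out a_i and b_{9-i} for i = 0,…,9 and sum the products.
Σ = 1·0 + 0·40320 + 1·5040 + 0·720 + 1·120 + 0·24 + 1·6 + 0·2 + 1·1 + 0·1 = 5167.

5167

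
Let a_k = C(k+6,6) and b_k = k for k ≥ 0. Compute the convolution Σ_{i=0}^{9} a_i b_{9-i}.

12870

Write out a_i and b_{9-i} for i = 0,…,9 and sum the products.
Σ = 1·9 + 7·8 + 28·7 + 84·6 + 210·5 + 462·4 + 924·3 + 1716·2 + 3003·1 + 5005·0 = 12870.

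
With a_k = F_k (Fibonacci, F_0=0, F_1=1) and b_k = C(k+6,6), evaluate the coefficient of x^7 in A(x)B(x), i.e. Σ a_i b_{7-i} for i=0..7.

The convolution is the t^7 coefficient of A(t)B(t).
Σ = 0·1716 + 1·924 + 1·462 + 2·210 + 3·84 + 5·28 + 8·7 + 13·1 = 2267.

2267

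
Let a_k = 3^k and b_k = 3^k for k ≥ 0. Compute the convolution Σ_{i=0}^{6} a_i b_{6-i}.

The convolution is the t^6 coefficient of A(t)B(t).
Σ = 1·729 + 3·243 + 9·81 + 27·27 + 81·9 + 243·3 + 729·1 = 5103.

5103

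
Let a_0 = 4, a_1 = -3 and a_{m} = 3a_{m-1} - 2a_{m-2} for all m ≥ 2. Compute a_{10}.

-7157

The ordinary generating function has denominator 1 - 3t + 2t^2.
Iterating the recurrence: a_0,…,a_{10} = 4, -3, -17, -45, -101, -213, -437, -885, -1781, -3573, -7157.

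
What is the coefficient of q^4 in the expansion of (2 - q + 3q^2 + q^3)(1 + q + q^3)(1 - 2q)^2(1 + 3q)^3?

-25

(2 - q + 3q^2 + q^3) has coefficients 2,-1,3,1 for degrees 0…3.
(1 + q + q^3) has coefficients 1,1,0,1,0 for degrees 0…4.
Multiplying by (1 - 2q)^2 gives running coefficients 1,-3,0,5,-4 for degrees 0…4.
Finally multiplying by (1 + 3q)^3, the product of all factors after the first has coefficients 1,6,0,-49,-40 for degrees 0…4.
[q^4] = 2·(-40) − 1·(-49) + 3·0 + 1·6 = -25.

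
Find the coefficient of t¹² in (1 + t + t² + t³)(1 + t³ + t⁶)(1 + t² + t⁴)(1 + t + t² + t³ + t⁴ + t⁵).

(1 + t + t² + t³) has coefficients 1,1,1,1 for degrees 0…3.
(1 + t³ + t⁶) has coefficients 1,0,0,1,0,0,1,0,0,0,0,0,0 for degrees 0…12.
Multiplying by (1 + t² + t⁴) gives running coefficients 1,0,1,1,1,1,1,1,1,0,1,0,0 for degrees 0…12.
Finally multiplying by (1 + t + t² + t³ + t⁴ + t⁵), the product of all factors after the first has coefficients 1,1,2,3,4,5,5,6,6,5,5,4,3 for degrees 0…12.
[t¹²] = 1·3 + 1·4 + 1·5 + 1·5 = 17.

17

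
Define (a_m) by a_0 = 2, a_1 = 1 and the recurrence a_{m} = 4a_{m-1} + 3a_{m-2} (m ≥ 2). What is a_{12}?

43773658

The ordinary generating function has denominator 1 - 4z - 3z^2.
Iterating the recurrence: a_0,…,a_{12} = 2, 1, 10, 43, 202, 937, 4354, 20227, 93970, 436561, 2028154, 9422299, 43773658.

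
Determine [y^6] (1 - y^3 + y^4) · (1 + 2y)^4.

(1 - y^3 + y^4) has coefficients 1,0,0,-1,1 for degrees 0…4.
(1 + 2y)^4 has coefficients 1,8,24,32,16,0,0 for degrees 0…6.
[y^6] = 1·0 − 1·32 + 1·24 = -8.

-8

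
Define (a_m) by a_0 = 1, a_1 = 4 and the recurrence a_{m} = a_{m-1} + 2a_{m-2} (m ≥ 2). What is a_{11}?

3414

The ordinary generating function has denominator 1 - z - 2z^2.
Iterating the recurrence: a_0,…,a_{11} = 1, 4, 6, 14, 26, 54, 106, 214, 426, 854, 1706, 3414.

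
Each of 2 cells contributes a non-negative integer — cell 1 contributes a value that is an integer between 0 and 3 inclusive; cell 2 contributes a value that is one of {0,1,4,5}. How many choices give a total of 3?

2

The generating function for the choices is (1 + q + q^2 + q^3)·(1 + q + q^4 + q^5); the count is [q^3].
(1 + q + q^2 + q^3) has coefficients 1,1,1,1 for degrees 0…3.
(1 + q + q^4 + q^5) has coefficients 1,1,0,0 for degrees 0…3.
[q^3] = 1·0 + 1·0 + 1·1 + 1·1 = 2.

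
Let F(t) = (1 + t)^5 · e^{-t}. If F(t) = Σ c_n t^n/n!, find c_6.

151

The EGF product rule gives c_6 = Σ_{k_1+k_2=6} C(6; k_1,k_2) · ∏ g_i(k_i), where (1+t)^5 gives the falling factorial (5)_k; e^{-t} gives (-1)^k.
g_1(k) for k = 0…6: 1, 5, 20, 60, 120, 120, 0.
g_2(k) for k = 0…6: 1, -1, 1, -1, 1, -1, 1.
c_6 = Σ_k C(6,k)·g_1(k)·g_2(6−k) = 1·1·1 + 6·5·(-1) + 15·20·1 + 20·60·(-1) + 15·120·1 + 6·120·(-1) = 1 − 30 + 300 − 1200 + 1800 − 720 = 151.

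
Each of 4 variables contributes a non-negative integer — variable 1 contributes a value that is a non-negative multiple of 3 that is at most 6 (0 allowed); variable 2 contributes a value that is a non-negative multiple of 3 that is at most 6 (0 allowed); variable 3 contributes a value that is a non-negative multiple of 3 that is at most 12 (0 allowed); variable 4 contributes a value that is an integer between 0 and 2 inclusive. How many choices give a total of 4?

The generating function for the choices is (1 + x³ + x⁶)·(1 + x³ + x⁶)·(1 + x³ + x⁶ + x⁹ + x¹²)·(1 + x + x²); the count is [x⁴].
(1 + x³ + x⁶) has coefficients 1,0,0,1,0 for degrees 0…4.
(1 + x³ + x⁶) has coefficients 1,0,0,1,0 for degrees 0…4.
Multiplying by (1 + x³ + x⁶ + x⁹ + x¹²) gives running coefficients 1,0,0,2,0 for degrees 0…4.
Finally multiplying by (1 + x + x²), the product of all factors after the first has coefficients 1,1,1,2,2 for degrees 0…4.
[x⁴] = 1·2 + 1·1 = 3.

3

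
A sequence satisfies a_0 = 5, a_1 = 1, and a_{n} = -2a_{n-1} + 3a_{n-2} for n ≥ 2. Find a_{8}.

The ordinary generating function has denominator 1 + 2q - 3q^2.
Iterating the recurrence: a_0,…,a_{8} = 5, 1, 13, -23, 85, -239, 733, -2183, 6565.

6565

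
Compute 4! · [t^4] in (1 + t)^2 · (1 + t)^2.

24

The EGF product rule gives c_4 = Σ_{k_1+k_2=4} C(4; k_1,k_2) · ∏ g_i(k_i), where (1+t)^2 gives the falling factorial (2)_k; (1+t)^2 gives the falling factorial (2)_k.
g_1(k) for k = 0…4: 1, 2, 2, 0, 0.
g_2(k) for k = 0…4: 1, 2, 2, 0, 0.
c_4 = Σ_k C(4,k)·g_1(k)·g_2(4−k) = 6·2·2 = 24.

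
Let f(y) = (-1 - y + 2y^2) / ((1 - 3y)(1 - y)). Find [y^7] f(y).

The denominator gives the recurrence a_n = 4a_(n−1) − 3a_(n−2) for n ≥ 3; the numerator fixes a_0 = -1, a_1 = -5, a_2 = -15.
Iterating: -1, -5, -15, -45, -135, -405, -1215, -3645, so a_7 = -3645.

-3645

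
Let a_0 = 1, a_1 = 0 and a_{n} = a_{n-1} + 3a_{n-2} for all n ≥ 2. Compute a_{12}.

8049

The ordinary generating function has denominator 1 - q - 3q^2.
Iterating the recurrence: a_0,…,a_{12} = 1, 0, 3, 3, 12, 21, 57, 120, 291, 651, 1524, 3477, 8049.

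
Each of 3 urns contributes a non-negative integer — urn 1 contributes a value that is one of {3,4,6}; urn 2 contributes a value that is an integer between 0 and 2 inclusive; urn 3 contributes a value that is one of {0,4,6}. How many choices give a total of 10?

The generating function for the choices is (x^3 + x^4 + x^6)·(1 + x + x^2)·(1 + x^4 + x^6); the count is [x^10].
(x^3 + x^4 + x^6) has coefficients 0,0,0,1,1,0,1 for degrees 0…6.
(1 + x + x^2) has coefficients 1,1,1,0,0,0,0,0,0,0,0 for degrees 0…10.
Finally multiplying by (1 + x^4 + x^6), the product of all factors after the first has coefficients 1,1,1,0,1,1,2,1,1,0,0 for degrees 0…10.
[x^10] = 1·1 + 1·2 + 1·1 = 4.

4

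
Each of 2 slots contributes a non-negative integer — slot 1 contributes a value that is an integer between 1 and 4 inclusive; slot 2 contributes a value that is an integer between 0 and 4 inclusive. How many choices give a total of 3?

The generating function for the choices is (y + y^2 + y^3 + y^4)·(1 + y + y^2 + y^3 + y^4); the count is [y^3].
(y + y^2 + y^3 + y^4) has coefficients 0,1,1,1 for degrees 0…3.
(1 + y + y^2 + y^3 + y^4) has coefficients 1,1,1,1 for degrees 0…3.
[y^3] = 1·1 + 1·1 + 1·1 = 3.

3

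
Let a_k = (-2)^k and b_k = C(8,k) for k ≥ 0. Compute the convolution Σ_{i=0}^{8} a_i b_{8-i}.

1

Write out a_i and b_{8-i} for i = 0,…,8 and sum the products.
Σ = 1·1 − 2·8 + 4·28 − 8·56 + 16·70 − 32·56 + 64·28 − 128·8 + 256·1 = 1.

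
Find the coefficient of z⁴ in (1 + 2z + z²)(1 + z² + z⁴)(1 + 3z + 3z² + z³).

(1 + 2z + z²) has coefficients 1,2,1 for degrees 0…2.
(1 + z² + z⁴) has coefficients 1,0,1,0,1 for degrees 0…4.
Finally multiplying by (1 + 3z + 3z² + z³), the product of all factors after the first has coefficients 1,3,4,4,4 for degrees 0…4.
[z⁴] = 1·4 + 2·4 + 1·4 = 16.

16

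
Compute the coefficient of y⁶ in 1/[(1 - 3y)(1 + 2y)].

463

Partial fractions give a closed form: a_n = (3/5)·3^n + (2/5)·(-2)^n.
At n = 6: a_6 = 463.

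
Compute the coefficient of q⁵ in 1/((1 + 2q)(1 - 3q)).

The denominator gives the recurrence a_n = a_(n−1) + 6a_(n−2) for n ≥ 2; the numerator fixes a_0 = 1, a_1 = 1.
Iterating: 1, 1, 7, 13, 55, 133, so a_5 = 133.

133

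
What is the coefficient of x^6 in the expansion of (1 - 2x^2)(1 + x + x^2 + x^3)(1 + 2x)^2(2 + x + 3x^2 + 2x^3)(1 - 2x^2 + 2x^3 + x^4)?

(1 - 2x^2) has coefficients 1,0,-2 for degrees 0…2.
(1 + x + x^2 + x^3) has coefficients 1,1,1,1,0,0,0 for degrees 0…6.
Multiplying by (1 + 2x)^2 gives running coefficients 1,5,9,9,8,4,0 for degrees 0…6.
Multiplying by (2 + x + 3x^2 + 2x^3) gives running coefficients 2,11,26,44,62,61,46 for degrees 0…6.
Finally multiplying by (1 - 2x^2 + 2x^3 + x^4), the product of all factors after the first has coefficients 2,11,22,26,34,36,36 for degrees 0…6.
[x^6] = 1·36 − 2·34 = -32.

-32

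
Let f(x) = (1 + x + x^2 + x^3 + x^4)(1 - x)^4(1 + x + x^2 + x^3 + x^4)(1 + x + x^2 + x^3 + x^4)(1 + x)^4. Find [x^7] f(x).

(1 + x + x^2 + x^3 + x^4) has coefficients 1,1,1,1,1 for degrees 0…4.
(1 - x)^4 has coefficients 1,-4,6,-4,1,0,0,0 for degrees 0…7.
Multiplying by (1 + x + x^2 + x^3 + x^4) gives running coefficients 1,-3,3,-1,0,-1,3,-3 for degrees 0…7.
Multiplying by (1 + x + x^2 + x^3 + x^4) gives running coefficients 1,-2,1,0,0,-2,4,-2 for degrees 0…7.
Finally multiplying by (1 + x)^4, the product of all factors after the first has coefficients 1,2,-1,-4,-1,0,-3,2 for degrees 0…7.
[x^7] = 1·2 + 1·(-3) + 1·0 + 1·(-1) + 1·(-4) = -6.

-6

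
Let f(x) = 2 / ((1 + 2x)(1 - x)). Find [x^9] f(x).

-682

Partial fractions give a closed form: a_n = (4/3)·(-2)^n + (2/3)·1^n.
At n = 9: a_9 = -682.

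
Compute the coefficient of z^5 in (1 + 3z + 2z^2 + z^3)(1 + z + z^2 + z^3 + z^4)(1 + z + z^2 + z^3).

26

(1 + 3z + 2z^2 + z^3) has coefficients 1,3,2,1 for degrees 0…3.
(1 + z + z^2 + z^3 + z^4) has coefficients 1,1,1,1,1,0 for degrees 0…5.
Finally multiplying by (1 + z + z^2 + z^3), the product of all factors after the first has coefficients 1,2,3,4,4,3 for degrees 0…5.
[z^5] = 1·3 + 3·4 + 2·4 + 1·3 = 26.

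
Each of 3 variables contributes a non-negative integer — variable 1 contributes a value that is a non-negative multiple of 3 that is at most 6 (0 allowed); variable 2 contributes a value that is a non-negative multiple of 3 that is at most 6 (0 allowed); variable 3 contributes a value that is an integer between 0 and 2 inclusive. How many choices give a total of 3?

2

The generating function for the choices is (1 + t^3 + t^6)·(1 + t^3 + t^6)·(1 + t + t^2); the count is [t^3].
(1 + t^3 + t^6) has coefficients 1,0,0,1 for degrees 0…3.
(1 + t^3 + t^6) has coefficients 1,0,0,1 for degrees 0…3.
Finally multiplying by (1 + t + t^2), the product of all factors after the first has coefficients 1,1,1,1 for degrees 0…3.
[t^3] = 1·1 + 1·1 = 2.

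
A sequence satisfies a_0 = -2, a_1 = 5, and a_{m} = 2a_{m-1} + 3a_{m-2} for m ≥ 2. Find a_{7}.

1643

The ordinary generating function has denominator 1 - 2q - 3q^2.
Iterating the recurrence: a_0,…,a_{7} = -2, 5, 4, 23, 58, 185, 544, 1643.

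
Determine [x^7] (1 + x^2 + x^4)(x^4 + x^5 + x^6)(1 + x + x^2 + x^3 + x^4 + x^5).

(1 + x^2 + x^4) has coefficients 1,0,1,0,1 for degrees 0…4.
(x^4 + x^5 + x^6) has coefficients 0,0,0,0,1,1,1,0 for degrees 0…7.
Finally multiplying by (1 + x + x^2 + x^3 + x^4 + x^5), the product of all factors after the first has coefficients 0,0,0,0,1,2,3,3 for degrees 0…7.
[x^7] = 1·3 + 1·2 + 1·0 = 5.

5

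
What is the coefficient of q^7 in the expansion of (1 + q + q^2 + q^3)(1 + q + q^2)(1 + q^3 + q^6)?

4

(1 + q + q^2 + q^3) has coefficients 1,1,1,1 for degrees 0…3.
(1 + q + q^2) has coefficients 1,1,1,0,0,0,0,0 for degrees 0…7.
Finally multiplying by (1 + q^3 + q^6), the product of all factors after the first has coefficients 1,1,1,1,1,1,1,1 for degrees 0…7.
[q^7] = 1·1 + 1·1 + 1·1 + 1·1 = 4.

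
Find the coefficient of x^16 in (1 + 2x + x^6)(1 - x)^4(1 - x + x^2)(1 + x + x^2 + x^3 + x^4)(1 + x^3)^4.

-67

(1 + 2x + x^6) has coefficients 1,2,0,0,0,0,1 for degrees 0…6.
(1 - x)^4 has coefficients 1,-4,6,-4,1,0,0,0,0,0,0,0,0,0,0,0,0 for degrees 0…16.
Multiplying by (1 - x + x^2) gives running coefficients 1,-5,11,-14,11,-5,1,0,0,0,0,0,0,0,0,0,0 for degrees 0…16.
Multiplying by (1 + x + x^2 + x^3 + x^4) gives running coefficients 1,-4,7,-7,4,-2,4,-7,7,-4,1,0,0,0,0,0,0 for degrees 0…16.
Finally multiplying by (1 + x^3)^4, the product of all factors after the first has coefficients 1,-4,7,-3,-12,26,-18,-15,41,-26,-19,44,-19,-26,41,-15,-18 for degrees 0…16.
[x^16] = 1·(-18) + 2·(-15) + 1·(-19) = -67.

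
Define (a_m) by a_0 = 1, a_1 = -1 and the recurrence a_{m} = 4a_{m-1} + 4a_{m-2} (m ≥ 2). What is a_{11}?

The ordinary generating function has denominator 1 - 4q - 4q^2.
Iterating the recurrence: a_0,…,a_{11} = 1, -1, 0, -4, -16, -80, -384, -1856, -8960, -43264, -208896, -1008640.

-1008640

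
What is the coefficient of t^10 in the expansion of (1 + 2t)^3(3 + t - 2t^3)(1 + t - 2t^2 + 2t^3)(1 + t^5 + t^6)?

(1 + 2t)^3 has coefficients 1,6,12,8 for degrees 0…3.
(3 + t - 2t^3) has coefficients 3,1,0,-2,0,0,0,0,0,0,0 for degrees 0…10.
Multiplying by (1 + t - 2t^2 + 2t^3) gives running coefficients 3,4,-5,2,0,4,-4,0,0,0,0 for degrees 0…10.
Finally multiplying by (1 + t^5 + t^6), the product of all factors after the first has coefficients 3,4,-5,2,0,7,3,-1,-3,2,4 for degrees 0…10.
[t^10] = 1·4 + 6·2 + 12·(-3) + 8·(-1) = -28.

-28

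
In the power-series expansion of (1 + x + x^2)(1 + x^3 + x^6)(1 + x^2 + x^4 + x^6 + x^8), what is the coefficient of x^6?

4

(1 + x + x^2) has coefficients 1,1,1 for degrees 0…2.
(1 + x^3 + x^6) has coefficients 1,0,0,1,0,0,1 for degrees 0…6.
Finally multiplying by (1 + x^2 + x^4 + x^6 + x^8), the product of all factors after the first has coefficients 1,0,1,1,1,1,2 for degrees 0…6.
[x^6] = 1·2 + 1·1 + 1·1 = 4.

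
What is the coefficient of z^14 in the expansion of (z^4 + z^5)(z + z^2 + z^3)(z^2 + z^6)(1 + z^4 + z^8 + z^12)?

2

(z^4 + z^5) has coefficients 0,0,0,0,1,1 for degrees 0…5.
(z + z^2 + z^3) has coefficients 0,1,1,1,0,0,0,0,0,0,0,0,0,0,0 for degrees 0…14.
Multiplying by (z^2 + z^6) gives running coefficients 0,0,0,1,1,1,0,1,1,1,0,0,0,0,0 for degrees 0…14.
Finally multiplying by (1 + z^4 + z^8 + z^12), the product of all factors after the first has coefficients 0,0,0,1,1,1,0,2,2,2,0,2,2,2,0 for degrees 0…14.
[z^14] = 1·0 + 1·2 = 2.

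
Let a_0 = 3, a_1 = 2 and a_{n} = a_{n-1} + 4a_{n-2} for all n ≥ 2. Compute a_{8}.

3054

The ordinary generating function has denominator 1 - q - 4q^2.
Iterating the recurrence: a_0,…,a_{8} = 3, 2, 14, 22, 78, 166, 478, 1142, 3054.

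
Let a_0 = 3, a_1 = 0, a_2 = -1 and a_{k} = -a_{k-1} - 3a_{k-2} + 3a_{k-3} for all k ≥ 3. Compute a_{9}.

The ordinary generating function has denominator 1 + t + 3t^2 - 3t^3.
Iterating the recurrence: a_0,…,a_{9} = 3, 0, -1, 10, -7, -26, 77, -20, -289, 580.

580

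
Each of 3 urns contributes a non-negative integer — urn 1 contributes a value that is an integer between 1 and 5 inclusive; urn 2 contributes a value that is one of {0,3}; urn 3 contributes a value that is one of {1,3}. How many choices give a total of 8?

3

The generating function for the choices is (q + q^2 + q^3 + q^4 + q^5)·(1 + q^3)·(q + q^3); the count is [q^8].
(q + q^2 + q^3 + q^4 + q^5) has coefficients 0,1,1,1,1,1 for degrees 0…5.
(1 + q^3) has coefficients 1,0,0,1,0,0,0,0,0 for degrees 0…8.
Finally multiplying by (q + q^3), the product of all factors after the first has coefficients 0,1,0,1,1,0,1,0,0 for degrees 0…8.
[q^8] = 1·0 + 1·1 + 1·0 + 1·1 + 1·1 = 3.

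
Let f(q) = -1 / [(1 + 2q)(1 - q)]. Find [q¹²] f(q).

Partial fractions give a closed form: a_n = (-2/3)·(-2)^n + (-1/3)·1^n.
At n = 12: a_12 = -2731.

-2731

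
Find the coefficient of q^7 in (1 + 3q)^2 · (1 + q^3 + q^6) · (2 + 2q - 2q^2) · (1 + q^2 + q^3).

(1 + 3q)^2 has coefficients 1,6,9 for degrees 0…2.
(1 + q^3 + q^6) has coefficients 1,0,0,1,0,0,1,0 for degrees 0…7.
Multiplying by (2 + 2q - 2q^2) gives running coefficients 2,2,-2,2,2,-2,2,2 for degrees 0…7.
Finally multiplying by (1 + q^2 + q^3), the product of all factors after the first has coefficients 2,2,0,6,2,-2,6,2 for degrees 0…7.
[q^7] = 1·2 + 6·6 + 9·(-2) = 20.

20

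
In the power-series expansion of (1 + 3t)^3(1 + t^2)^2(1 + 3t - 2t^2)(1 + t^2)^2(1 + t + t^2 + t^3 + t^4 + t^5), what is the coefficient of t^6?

1249

(1 + 3t)^3 has coefficients 1,9,27,27 for degrees 0…3.
(1 + t^2)^2 has coefficients 1,0,2,0,1,0,0 for degrees 0…6.
Multiplying by (1 + 3t - 2t^2) gives running coefficients 1,3,0,6,-3,3,-2 for degrees 0…6.
Multiplying by (1 + t^2)^2 gives running coefficients 1,3,2,12,-2,18,-8 for degrees 0…6.
Finally multiplying by (1 + t + t^2 + t^3 + t^4 + t^5), the product of all factors after the first has coefficients 1,4,6,18,16,34,25 for degrees 0…6.
[t^6] = 1·25 + 9·34 + 27·16 + 27·18 = 1249.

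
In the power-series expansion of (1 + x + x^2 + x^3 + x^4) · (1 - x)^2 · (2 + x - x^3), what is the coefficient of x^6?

(1 + x + x^2 + x^3 + x^4) has coefficients 1,1,1,1,1 for degrees 0…4.
(1 - x)^2 has coefficients 1,-2,1,0,0,0,0 for degrees 0…6.
Finally multiplying by (2 + x - x^3), the product of all factors after the first has coefficients 2,-3,0,0,2,-1,0 for degrees 0…6.
[x^6] = 1·0 + 1·(-1) + 1·2 + 1·0 + 1·0 = 1.

1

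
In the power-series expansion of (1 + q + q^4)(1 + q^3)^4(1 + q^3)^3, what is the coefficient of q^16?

(1 + q + q^4) has coefficients 1,1,0,0,1 for degrees 0…4.
(1 + q^3)^4 has coefficients 1,0,0,4,0,0,6,0,0,4,0,0,1,0,0,0,0 for degrees 0…16.
Finally multiplying by (1 + q^3)^3, the product of all factors after the first has coefficients 1,0,0,7,0,0,21,0,0,35,0,0,35,0,0,21,0 for degrees 0…16.
[q^16] = 1·0 + 1·21 + 1·35 = 56.

56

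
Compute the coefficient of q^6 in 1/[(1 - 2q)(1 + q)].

43

Partial fractions give a closed form: a_n = (2/3)·2^n + (1/3)·(-1)^n.
At n = 6: a_6 = 43.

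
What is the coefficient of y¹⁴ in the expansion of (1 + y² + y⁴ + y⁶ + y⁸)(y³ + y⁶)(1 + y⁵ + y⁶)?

3

(1 + y² + y⁴ + y⁶ + y⁸) has coefficients 1,0,1,0,1,0,1,0,1 for degrees 0…8.
(y³ + y⁶) has coefficients 0,0,0,1,0,0,1,0,0,0,0,0,0,0,0 for degrees 0…14.
Finally multiplying by (1 + y⁵ + y⁶), the product of all factors after the first has coefficients 0,0,0,1,0,0,1,0,1,1,0,1,1,0,0 for degrees 0…14.
[y¹⁴] = 1·0 + 1·1 + 1·0 + 1·1 + 1·1 = 3.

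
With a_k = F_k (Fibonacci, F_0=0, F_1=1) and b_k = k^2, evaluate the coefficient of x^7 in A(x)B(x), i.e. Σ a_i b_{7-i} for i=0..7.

148

This is [x^7] in the product of the two ordinary generating functions.
Σ = 0·49 + 1·36 + 1·25 + 2·16 + 3·9 + 5·4 + 8·1 + 13·0 = 148.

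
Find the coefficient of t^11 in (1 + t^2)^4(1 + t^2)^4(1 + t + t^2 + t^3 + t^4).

126

(1 + t^2)^4 has coefficients 1,0,4,0,6,0,4,0,1 for degrees 0…8.
(1 + t^2)^4 has coefficients 1,0,4,0,6,0,4,0,1,0,0,0 for degrees 0…11.
Finally multiplying by (1 + t + t^2 + t^3 + t^4), the product of all factors after the first has coefficients 1,1,5,5,11,10,14,10,11,5,5,1 for degrees 0…11.
[t^11] = 1·1 + 4·5 + 6·10 + 4·10 + 1·5 = 126.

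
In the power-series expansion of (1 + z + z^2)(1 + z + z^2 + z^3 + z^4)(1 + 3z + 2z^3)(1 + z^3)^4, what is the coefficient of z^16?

52

(1 + z + z^2) has coefficients 1,1,1 for degrees 0…2.
(1 + z + z^2 + z^3 + z^4) has coefficients 1,1,1,1,1,0,0,0,0,0,0,0,0,0,0,0,0 for degrees 0…16.
Multiplying by (1 + 3z + 2z^3) gives running coefficients 1,4,4,6,6,5,2,2,0,0,0,0,0,0,0,0,0 for degrees 0…16.
Finally multiplying by (1 + z^3)^4, the product of all factors after the first has coefficients 1,4,4,10,22,21,32,50,44,48,60,46,37,40,24,14,14 for degrees 0…16.
[z^16] = 1·14 + 1·14 + 1·24 = 52.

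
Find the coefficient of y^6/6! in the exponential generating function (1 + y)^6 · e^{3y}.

The EGF product rule gives c_6 = Σ_{k_1+k_2=6} C(6; k_1,k_2) · ∏ g_i(k_i), where (1+y)^6 gives the falling factorial (6)_k; e^{3y} gives (3)^k.
g_1(k) for k = 0…6: 1, 6, 30, 120, 360, 720, 720.
g_2(k) for k = 0…6: 1, 3, 9, 27, 81, 243, 729.
c_6 = Σ_k C(6,k)·g_1(k)·g_2(6−k) = 1·1·729 + 6·6·243 + 15·30·81 + 20·120·27 + 15·360·9 + 6·720·3 + 1·720·1 = 729 + 8748 + 36450 + 64800 + 48600 + 12960 + 720 = 173007.

173007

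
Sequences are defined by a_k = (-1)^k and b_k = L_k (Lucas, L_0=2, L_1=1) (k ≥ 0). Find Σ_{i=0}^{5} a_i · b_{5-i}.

Write out a_i and b_{5-i} for i = 0,…,5 and sum the products.
Σ = 1·11 − 1·7 + 1·4 − 1·3 + 1·1 − 1·2 = 4.

4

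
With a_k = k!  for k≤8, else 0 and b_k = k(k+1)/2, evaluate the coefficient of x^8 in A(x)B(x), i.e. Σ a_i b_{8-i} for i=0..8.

The convolution is the x^8 coefficient of A(x)B(x).
Σ = 1·36 + 1·28 + 2·21 + 6·15 + 24·10 + 120·6 + 720·3 + 5040·1 + 40320·0 = 8356.

8356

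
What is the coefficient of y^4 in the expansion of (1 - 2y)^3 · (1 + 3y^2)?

(1 - 2y)^3 has coefficients 1,-6,12,-8 for degrees 0…3.
(1 + 3y^2) has coefficients 1,0,3,0,0 for degrees 0…4.
[y^4] = 1·0 − 6·0 + 12·3 − 8·0 = 36.

36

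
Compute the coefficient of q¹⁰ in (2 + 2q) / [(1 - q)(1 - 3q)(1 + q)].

Partial fractions give a closed form: a_n = (-1)·1^n + (3)·3^n.
At n = 10: a_10 = 177146.

177146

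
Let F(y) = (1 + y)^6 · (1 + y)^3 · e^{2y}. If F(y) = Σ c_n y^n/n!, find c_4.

9088

The EGF product rule gives c_4 = Σ_{k_1+k_2+k_3=4} C(4; k_1,k_2,k_3) · ∏ g_i(k_i), where (1+y)^6 gives the falling factorial (6)_k; (1+y)^3 gives the falling factorial (3)_k; e^{2y} gives (2)^k.
g_1(k) for k = 0…4: 1, 6, 30, 120, 360.
g_2(k) for k = 0…4: 1, 3, 6, 6, 0.
g_3(k) for k = 0…4: 1, 2, 4, 8, 16.
First combine the last two factors: h(k) = Σ_j C(k,j)·g_2(j)·g_3(k−j) for k = 0…4: 1, 5, 22, 86, 304.
c_4 = Σ_k C(4,k)·g_1(k)·h(4−k) = 1·1·304 + 4·6·86 + 6·30·22 + 4·120·5 + 1·360·1 = 304 + 2064 + 3960 + 2400 + 360 = 9088.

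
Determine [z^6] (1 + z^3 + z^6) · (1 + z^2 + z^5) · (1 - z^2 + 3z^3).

4

(1 + z^3 + z^6) has coefficients 1,0,0,1,0,0,1 for degrees 0…6.
(1 + z^2 + z^5) has coefficients 1,0,1,0,0,1,0 for degrees 0…6.
Finally multiplying by (1 - z^2 + 3z^3), the product of all factors after the first has coefficients 1,0,0,3,-1,4,0 for degrees 0…6.
[z^6] = 1·0 + 1·3 + 1·1 = 4.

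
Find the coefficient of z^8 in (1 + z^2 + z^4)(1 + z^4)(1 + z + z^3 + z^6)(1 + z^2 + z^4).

6

(1 + z^2 + z^4) has coefficients 1,0,1,0,1 for degrees 0…4.
(1 + z^4) has coefficients 1,0,0,0,1,0,0,0,0 for degrees 0…8.
Multiplying by (1 + z + z^3 + z^6) gives running coefficients 1,1,0,1,1,1,1,1,0 for degrees 0…8.
Finally multiplying by (1 + z^2 + z^4), the product of all factors after the first has coefficients 1,1,1,2,2,3,2,3,2 for degrees 0…8.
[z^8] = 1·2 + 1·2 + 1·2 = 6.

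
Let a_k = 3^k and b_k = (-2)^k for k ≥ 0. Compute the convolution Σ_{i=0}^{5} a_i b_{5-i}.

133

The convolution is the x^5 coefficient of A(x)B(x).
Σ = 1·(-32) + 3·16 + 9·(-8) + 27·4 + 81·(-2) + 243·1 = 133.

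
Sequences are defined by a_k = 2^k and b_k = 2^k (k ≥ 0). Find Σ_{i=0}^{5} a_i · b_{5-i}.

This is [x^5] in the product of the two ordinary generating functions.
Σ = 1·32 + 2·16 + 4·8 + 8·4 + 16·2 + 32·1 = 192.

192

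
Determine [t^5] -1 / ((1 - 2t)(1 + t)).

The denominator gives the recurrence a_n = a_(n−1) + 2a_(n−2) for n ≥ 2; the numerator fixes a_0 = -1, a_1 = -1.
Iterating: -1, -1, -3, -5, -11, -21, so a_5 = -21.

-21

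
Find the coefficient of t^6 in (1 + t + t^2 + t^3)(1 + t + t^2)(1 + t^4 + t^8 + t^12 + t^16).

(1 + t + t^2 + t^3) has coefficients 1,1,1,1 for degrees 0…3.
(1 + t + t^2) has coefficients 1,1,1,0,0,0,0 for degrees 0…6.
Finally multiplying by (1 + t^4 + t^8 + t^12 + t^16), the product of all factors after the first has coefficients 1,1,1,0,1,1,1 for degrees 0…6.
[t^6] = 1·1 + 1·1 + 1·1 + 1·0 = 3.

3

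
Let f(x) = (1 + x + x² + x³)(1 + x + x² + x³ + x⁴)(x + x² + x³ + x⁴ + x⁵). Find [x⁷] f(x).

(1 + x + x² + x³) has coefficients 1,1,1,1 for degrees 0…3.
(1 + x + x² + x³ + x⁴) has coefficients 1,1,1,1,1,0,0,0 for degrees 0…7.
Finally multiplying by (x + x² + x³ + x⁴ + x⁵), the product of all factors after the first has coefficients 0,1,2,3,4,5,4,3 for degrees 0…7.
[x⁷] = 1·3 + 1·4 + 1·5 + 1·4 = 16.

16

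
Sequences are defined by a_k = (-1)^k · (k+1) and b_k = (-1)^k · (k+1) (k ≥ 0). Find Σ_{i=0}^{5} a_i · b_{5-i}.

-56

This is [x^5] in the product of the two ordinary generating functions.
Σ = 1·(-6) − 2·5 + 3·(-4) − 4·3 + 5·(-2) − 6·1 = -56.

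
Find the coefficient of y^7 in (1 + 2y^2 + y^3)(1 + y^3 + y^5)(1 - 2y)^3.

(1 + 2y^2 + y^3) has coefficients 1,0,2,1 for degrees 0…3.
(1 + y^3 + y^5) has coefficients 1,0,0,1,0,1,0,0 for degrees 0…7.
Finally multiplying by (1 - 2y)^3, the product of all factors after the first has coefficients 1,-6,12,-7,-6,13,-14,12 for degrees 0…7.
[y^7] = 1·12 + 2·13 + 1·(-6) = 32.

32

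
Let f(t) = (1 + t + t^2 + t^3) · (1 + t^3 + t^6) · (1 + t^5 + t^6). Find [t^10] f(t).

(1 + t + t^2 + t^3) has coefficients 1,1,1,1 for degrees 0…3.
(1 + t^3 + t^6) has coefficients 1,0,0,1,0,0,1,0,0,0,0 for degrees 0…10.
Finally multiplying by (1 + t^5 + t^6), the product of all factors after the first has coefficients 1,0,0,1,0,1,2,0,1,1,0 for degrees 0…10.
[t^10] = 1·0 + 1·1 + 1·1 + 1·0 = 2.

2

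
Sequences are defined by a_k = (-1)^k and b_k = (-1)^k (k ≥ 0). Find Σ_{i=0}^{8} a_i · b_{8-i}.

Write out a_i and b_{8-i} for i = 0,…,8 and sum the products.
Σ = 1·1 − 1·(-1) + 1·1 − 1·(-1) + 1·1 − 1·(-1) + 1·1 − 1·(-1) + 1·1 = 9.

9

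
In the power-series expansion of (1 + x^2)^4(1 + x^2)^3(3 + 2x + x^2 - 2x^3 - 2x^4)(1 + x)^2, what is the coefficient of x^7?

(1 + x^2)^4 has coefficients 1,0,4,0,6,0,4,0 for degrees 0…7.
(1 + x^2)^3 has coefficients 1,0,3,0,3,0,1,0 for degrees 0…7.
Multiplying by (3 + 2x + x^2 - 2x^3 - 2x^4) gives running coefficients 3,2,10,4,10,0,0,-4 for degrees 0…7.
Finally multiplying by (1 + x)^2, the product of all factors after the first has coefficients 3,8,17,26,28,24,10,-4 for degrees 0…7.
[x^7] = 1·(-4) + 4·24 + 6·26 + 4·8 = 280.

280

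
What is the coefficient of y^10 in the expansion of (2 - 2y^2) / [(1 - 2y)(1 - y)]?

3072

The denominator gives the recurrence a_n = 3a_(n−1) − 2a_(n−2) for n ≥ 3; the numerator fixes a_0 = 2, a_1 = 6, a_2 = 12.
Iterating: 2, 6, 12, 24, 48, 96, 192, 384, 768, 1536, 3072, so a_10 = 3072.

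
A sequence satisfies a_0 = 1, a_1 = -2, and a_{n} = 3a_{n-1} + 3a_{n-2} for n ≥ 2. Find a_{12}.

-2326239

The ordinary generating function has denominator 1 - 3q - 3q^2.
Iterating the recurrence: a_0,…,a_{12} = 1, -2, -3, -15, -54, -207, -783, -2970, -11259, -42687, -161838, -613575, -2326239.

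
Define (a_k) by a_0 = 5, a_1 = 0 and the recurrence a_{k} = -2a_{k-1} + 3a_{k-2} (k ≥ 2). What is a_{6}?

915

The ordinary generating function has denominator 1 + 2t - 3t^2.
Iterating the recurrence: a_0,…,a_{6} = 5, 0, 15, -30, 105, -300, 915.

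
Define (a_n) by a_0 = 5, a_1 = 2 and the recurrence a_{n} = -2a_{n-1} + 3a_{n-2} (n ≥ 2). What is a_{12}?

The ordinary generating function has denominator 1 + 2y - 3y^2.
Iterating the recurrence: a_0,…,a_{12} = 5, 2, 11, -16, 65, -178, 551, -1636, 4925, -14758, 44291, -132856, 398585.

398585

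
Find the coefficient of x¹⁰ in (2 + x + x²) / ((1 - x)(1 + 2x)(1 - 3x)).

130385

Partial fractions give a closed form: a_n = (-2/3)·1^n + (7/15)·(-2)^n + (11/5)·3^n.
At n = 10: a_10 = 130385.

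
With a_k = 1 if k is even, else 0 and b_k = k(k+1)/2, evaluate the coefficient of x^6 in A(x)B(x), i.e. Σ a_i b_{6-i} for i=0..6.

34

This is [x^6] in the product of the two ordinary generating functions.
Σ = 1·21 + 0·15 + 1·10 + 0·6 + 1·3 + 0·1 + 1·0 = 34.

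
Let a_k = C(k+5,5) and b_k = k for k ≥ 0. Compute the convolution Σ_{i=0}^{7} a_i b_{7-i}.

The convolution is the x^7 coefficient of A(x)B(x).
Σ = 1·7 + 6·6 + 21·5 + 56·4 + 126·3 + 252·2 + 462·1 + 792·0 = 1716.

1716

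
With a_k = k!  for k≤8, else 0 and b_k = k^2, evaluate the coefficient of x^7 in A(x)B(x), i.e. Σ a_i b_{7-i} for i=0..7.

1647

This is [x^7] in the product of the two ordinary generating functions.
Σ = 1·49 + 1·36 + 2·25 + 6·16 + 24·9 + 120·4 + 720·1 + 5040·0 = 1647.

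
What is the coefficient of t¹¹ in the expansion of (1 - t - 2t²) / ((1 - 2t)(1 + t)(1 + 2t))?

The denominator gives the recurrence a_n = −a_(n−1) + 4a_(n−2) + 4a_(n−3) for n ≥ 3; the numerator fixes a_0 = 1, a_1 = -2, a_2 = 4.
Iterating: 1, -2, 4, -8, 16, -32, 64, -128, 256, -512, 1024, -2048, so a_11 = -2048.

-2048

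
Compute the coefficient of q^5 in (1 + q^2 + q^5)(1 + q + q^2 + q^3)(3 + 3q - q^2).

7

(1 + q^2 + q^5) has coefficients 1,0,1,0,0,1 for degrees 0…5.
(1 + q + q^2 + q^3) has coefficients 1,1,1,1,0,0 for degrees 0…5.
Finally multiplying by (3 + 3q - q^2), the product of all factors after the first has coefficients 3,6,5,5,2,-1 for degrees 0…5.
[q^5] = 1·(-1) + 1·5 + 1·3 = 7.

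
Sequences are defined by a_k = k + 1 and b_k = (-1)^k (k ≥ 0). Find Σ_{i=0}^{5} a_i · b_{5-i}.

3

The convolution is the t^5 coefficient of A(t)B(t).
Σ = 1·(-1) + 2·1 + 3·(-1) + 4·1 + 5·(-1) + 6·1 = 3.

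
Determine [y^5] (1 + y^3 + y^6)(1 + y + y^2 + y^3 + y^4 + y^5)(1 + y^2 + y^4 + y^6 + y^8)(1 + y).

9

(1 + y^3 + y^6) has coefficients 1,0,0,1,0,0 for degrees 0…5.
(1 + y + y^2 + y^3 + y^4 + y^5) has coefficients 1,1,1,1,1,1 for degrees 0…5.
Multiplying by (1 + y^2 + y^4 + y^6 + y^8) gives running coefficients 1,1,2,2,3,3 for degrees 0…5.
Finally multiplying by (1 + y), the product of all factors after the first has coefficients 1,2,3,4,5,6 for degrees 0…5.
[y^5] = 1·6 + 1·3 = 9.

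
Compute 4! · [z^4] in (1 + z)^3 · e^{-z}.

The EGF product rule gives c_4 = Σ_{k_1+k_2=4} C(4; k_1,k_2) · ∏ g_i(k_i), where (1+z)^3 gives the falling factorial (3)_k; e^{-z} gives (-1)^k.
g_1(k) for k = 0…4: 1, 3, 6, 6, 0.
g_2(k) for k = 0…4: 1, -1, 1, -1, 1.
c_4 = Σ_k C(4,k)·g_1(k)·g_2(4−k) = 1·1·1 + 4·3·(-1) + 6·6·1 + 4·6·(-1) = 1 − 12 + 36 − 24 = 1.

1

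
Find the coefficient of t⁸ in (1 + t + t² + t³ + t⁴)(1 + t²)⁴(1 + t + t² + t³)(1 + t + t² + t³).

161

(1 + t + t² + t³ + t⁴) has coefficients 1,1,1,1,1 for degrees 0…4.
(1 + t²)⁴ has coefficients 1,0,4,0,6,0,4,0,1 for degrees 0…8.
Multiplying by (1 + t + t² + t³) gives running coefficients 1,1,5,5,10,10,10,10,5 for degrees 0…8.
Finally multiplying by (1 + t + t² + t³), the product of all factors after the first has coefficients 1,2,7,12,21,30,35,40,35 for degrees 0…8.
[t⁸] = 1·35 + 1·40 + 1·35 + 1·30 + 1·21 = 161.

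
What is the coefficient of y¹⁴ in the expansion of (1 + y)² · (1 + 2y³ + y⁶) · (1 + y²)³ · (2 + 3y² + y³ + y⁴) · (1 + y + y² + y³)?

(1 + y)² has coefficients 1,2,1 for degrees 0…2.
(1 + 2y³ + y⁶) has coefficients 1,0,0,2,0,0,1,0,0,0,0,0,0,0,0 for degrees 0…14.
Multiplying by (1 + y²)³ gives running coefficients 1,0,3,2,3,6,2,6,3,2,3,0,1,0,0 for degrees 0…14.
Multiplying by (2 + 3y² + y³ + y⁴) gives running coefficients 2,0,9,5,16,21,18,35,21,30,23,15,16,5,6 for degrees 0…14.
Finally multiplying by (1 + y + y² + y³), the product of all factors after the first has coefficients 2,2,11,16,30,51,60,90,95,104,109,89,84,59,42 for degrees 0…14.
[y¹⁴] = 1·42 + 2·59 + 1·84 = 244.

244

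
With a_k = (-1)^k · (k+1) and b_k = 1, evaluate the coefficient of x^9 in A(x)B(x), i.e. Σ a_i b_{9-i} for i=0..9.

-5

The convolution is the t^9 coefficient of A(t)B(t).
Σ = 1·1 − 2·1 + 3·1 − 4·1 + 5·1 − 6·1 + 7·1 − 8·1 + 9·1 − 10·1 = -5.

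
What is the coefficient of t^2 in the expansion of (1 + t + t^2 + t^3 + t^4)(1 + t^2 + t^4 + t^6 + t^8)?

(1 + t + t^2 + t^3 + t^4) has coefficients 1,1,1 for degrees 0…2.
(1 + t^2 + t^4 + t^6 + t^8) has coefficients 1,0,1 for degrees 0…2.
[t^2] = 1·1 + 1·0 + 1·1 = 2.

2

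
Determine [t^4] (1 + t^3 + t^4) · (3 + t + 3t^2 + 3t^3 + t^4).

5

(1 + t^3 + t^4) has coefficients 1,0,0,1,1 for degrees 0…4.
(3 + t + 3t^2 + 3t^3 + t^4) has coefficients 3,1,3,3,1 for degrees 0…4.
[t^4] = 1·1 + 1·1 + 1·3 = 5.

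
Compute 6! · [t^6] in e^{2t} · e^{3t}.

15625

The EGF product rule gives c_6 = Σ_{k_1+k_2=6} C(6; k_1,k_2) · ∏ g_i(k_i), where e^{2t} gives (2)^k; e^{3t} gives (3)^k.
g_1(k) for k = 0…6: 1, 2, 4, 8, 16, 32, 64.
g_2(k) for k = 0…6: 1, 3, 9, 27, 81, 243, 729.
c_6 = Σ_k C(6,k)·g_1(k)·g_2(6−k) = 1·1·729 + 6·2·243 + 15·4·81 + 20·8·27 + 15·16·9 + 6·32·3 + 1·64·1 = 729 + 2916 + 4860 + 4320 + 2160 + 576 + 64 = 15625.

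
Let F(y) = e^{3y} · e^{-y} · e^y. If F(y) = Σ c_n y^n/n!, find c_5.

The EGF product rule gives c_5 = Σ_{k_1+k_2+k_3=5} C(5; k_1,k_2,k_3) · ∏ g_i(k_i), where e^{3y} gives (3)^k; e^{-y} gives (-1)^k; e^y gives (1)^k.
g_1(k) for k = 0…5: 1, 3, 9, 27, 81, 243.
g_2(k) for k = 0…5: 1, -1, 1, -1, 1, -1.
g_3(k) for k = 0…5: 1, 1, 1, 1, 1, 1.
First combine the last two factors: h(k) = Σ_j C(k,j)·g_2(j)·g_3(k−j) for k = 0…5: 1, 0, 0, 0, 0, 0.
c_5 = Σ_k C(5,k)·g_1(k)·h(5−k) = 1·243·1 = 243.

243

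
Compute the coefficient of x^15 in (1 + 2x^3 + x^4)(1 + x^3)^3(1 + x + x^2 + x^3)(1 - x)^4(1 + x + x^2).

-2

(1 + 2x^3 + x^4) has coefficients 1,0,0,2,1 for degrees 0…4.
(1 + x^3)^3 has coefficients 1,0,0,3,0,0,3,0,0,1,0,0,0,0,0,0 for degrees 0…15.
Multiplying by (1 + x + x^2 + x^3) gives running coefficients 1,1,1,4,3,3,6,3,3,4,1,1,1,0,0,0 for degrees 0…15.
Multiplying by (1 - x)^4 gives running coefficients 1,-3,3,2,-10,12,-3,-11,18,-11,-3,12,-10,2,3,-3 for degrees 0…15.
Finally multiplying by (1 + x + x^2), the product of all factors after the first has coefficients 1,-2,1,2,-5,4,-1,-2,4,-4,4,-2,-1,4,-5,2 for degrees 0…15.
[x^15] = 1·2 + 2·(-1) + 1·(-2) = -2.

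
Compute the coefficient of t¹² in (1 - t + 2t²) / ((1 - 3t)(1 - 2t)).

1408984

The denominator gives the recurrence a_n = 5a_(n−1) − 6a_(n−2) for n ≥ 3; the numerator fixes a_0 = 1, a_1 = 4, a_2 = 16.
Iterating: 1, 4, 16, 56, 184, 584, 1816, 5576, 16984, 51464, 155416, 468296, 1408984, so a_12 = 1408984.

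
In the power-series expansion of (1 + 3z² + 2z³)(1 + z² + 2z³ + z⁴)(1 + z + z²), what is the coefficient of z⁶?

(1 + 3z² + 2z³) has coefficients 1,0,3,2 for degrees 0…3.
(1 + z² + 2z³ + z⁴) has coefficients 1,0,1,2,1,0,0 for degrees 0…6.
Finally multiplying by (1 + z + z²), the product of all factors after the first has coefficients 1,1,2,3,4,3,1 for degrees 0…6.
[z⁶] = 1·1 + 3·4 + 2·3 = 19.

19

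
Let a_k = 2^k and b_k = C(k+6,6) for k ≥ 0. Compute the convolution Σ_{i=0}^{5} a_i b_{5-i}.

1586

The convolution is the x^5 coefficient of A(x)B(x).
Σ = 1·462 + 2·210 + 4·84 + 8·28 + 16·7 + 32·1 = 1586.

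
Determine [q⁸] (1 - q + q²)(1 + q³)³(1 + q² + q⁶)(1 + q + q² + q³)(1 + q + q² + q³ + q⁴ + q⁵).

(1 - q + q²) has coefficients 1,-1,1 for degrees 0…2.
(1 + q³)³ has coefficients 1,0,0,3,0,0,3,0,0 for degrees 0…8.
Multiplying by (1 + q² + q⁶) gives running coefficients 1,0,1,3,0,3,4,0,3 for degrees 0…8.
Multiplying by (1 + q + q² + q³) gives running coefficients 1,1,2,5,4,7,10,7,10 for degrees 0…8.
Finally multiplying by (1 + q + q² + q³ + q⁴ + q⁵), the product of all factors after the first has coefficients 1,2,4,9,13,20,29,35,43 for degrees 0…8.
[q⁸] = 1·43 − 1·35 + 1·29 = 37.

37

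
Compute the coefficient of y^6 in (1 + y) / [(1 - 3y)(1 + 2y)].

Partial fractions give a closed form: a_n = (4/5)·3^n + (1/5)·(-2)^n.
At n = 6: a_6 = 596.

596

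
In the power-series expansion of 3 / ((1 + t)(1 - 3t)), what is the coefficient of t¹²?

Partial fractions give a closed form: a_n = (3/4)·(-1)^n + (9/4)·3^n.
At n = 12: a_12 = 1195743.

1195743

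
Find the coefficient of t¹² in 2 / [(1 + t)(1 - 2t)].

Partial fractions give a closed form: a_n = (2/3)·(-1)^n + (4/3)·2^n.
At n = 12: a_12 = 5462.

5462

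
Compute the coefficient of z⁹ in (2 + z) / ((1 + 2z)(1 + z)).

The denominator gives the recurrence a_n = −3a_(n−1) − 2a_(n−2) for n ≥ 2; the numerator fixes a_0 = 2, a_1 = -5.
Iterating: 2, -5, 11, -23, 47, -95, 191, -383, 767, -1535, so a_9 = -1535.

-1535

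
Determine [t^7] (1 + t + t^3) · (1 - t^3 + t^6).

(1 + t + t^3) has coefficients 1,1,0,1 for degrees 0…3.
(1 - t^3 + t^6) has coefficients 1,0,0,-1,0,0,1,0 for degrees 0…7.
[t^7] = 1·0 + 1·1 + 1·0 = 1.

1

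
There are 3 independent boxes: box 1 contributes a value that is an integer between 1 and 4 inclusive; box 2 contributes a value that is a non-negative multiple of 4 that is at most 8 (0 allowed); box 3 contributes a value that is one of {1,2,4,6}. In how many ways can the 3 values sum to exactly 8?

4

The generating function for the choices is (q + q^2 + q^3 + q^4)·(1 + q^4 + q^8)·(q + q^2 + q^4 + q^6); the count is [q^8].
(q + q^2 + q^3 + q^4) has coefficients 0,1,1,1,1 for degrees 0…4.
(1 + q^4 + q^8) has coefficients 1,0,0,0,1,0,0,0,1 for degrees 0…8.
Finally multiplying by (q + q^2 + q^4 + q^6), the product of all factors after the first has coefficients 0,1,1,0,1,1,2,0,1 for degrees 0…8.
[q^8] = 1·0 + 1·2 + 1·1 + 1·1 = 4.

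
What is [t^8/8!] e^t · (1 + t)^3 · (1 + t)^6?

The EGF product rule gives c_8 = Σ_{k_1+k_2+k_3=8} C(8; k_1,k_2,k_3) · ∏ g_i(k_i), where e^t gives (1)^k; (1+t)^3 gives the falling factorial (3)_k; (1+t)^6 gives the falling factorial (6)_k.
g_1(k) for k = 0…8: 1, 1, 1, 1, 1, 1, 1, 1, 1.
g_2(k) for k = 0…8: 1, 3, 6, 6, 0, 0, 0, 0, 0.
g_3(k) for k = 0…8: 1, 6, 30, 120, 360, 720, 720, 0, 0.
First combine the last two factors: h(k) = Σ_j C(k,j)·g_2(j)·g_3(k−j) for k = 0…8: 1, 9, 72, 504, 3024, 15120, 60480, 181440, 362880.
c_8 = Σ_k C(8,k)·g_1(k)·h(8−k) = 1·1·362880 + 8·1·181440 + 28·1·60480 + 56·1·15120 + 70·1·3024 + 56·1·504 + 28·1·72 + 8·1·9 + 1·1·1 = 362880 + 1451520 + 1693440 + 846720 + 211680 + 28224 + 2016 + 72 + 1 = 4596553.

4596553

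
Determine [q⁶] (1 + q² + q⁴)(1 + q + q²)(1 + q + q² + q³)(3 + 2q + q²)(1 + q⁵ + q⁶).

(1 + q² + q⁴) has coefficients 1,0,1,0,1 for degrees 0…4.
(1 + q + q²) has coefficients 1,1,1,0,0,0,0 for degrees 0…6.
Multiplying by (1 + q + q² + q³) gives running coefficients 1,2,3,3,2,1,0 for degrees 0…6.
Multiplying by (3 + 2q + q²) gives running coefficients 3,8,14,17,15,10,4 for degrees 0…6.
Finally multiplying by (1 + q⁵ + q⁶), the product of all factors after the first has coefficients 3,8,14,17,15,13,15 for degrees 0…6.
[q⁶] = 1·15 + 1·15 + 1·14 = 44.

44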